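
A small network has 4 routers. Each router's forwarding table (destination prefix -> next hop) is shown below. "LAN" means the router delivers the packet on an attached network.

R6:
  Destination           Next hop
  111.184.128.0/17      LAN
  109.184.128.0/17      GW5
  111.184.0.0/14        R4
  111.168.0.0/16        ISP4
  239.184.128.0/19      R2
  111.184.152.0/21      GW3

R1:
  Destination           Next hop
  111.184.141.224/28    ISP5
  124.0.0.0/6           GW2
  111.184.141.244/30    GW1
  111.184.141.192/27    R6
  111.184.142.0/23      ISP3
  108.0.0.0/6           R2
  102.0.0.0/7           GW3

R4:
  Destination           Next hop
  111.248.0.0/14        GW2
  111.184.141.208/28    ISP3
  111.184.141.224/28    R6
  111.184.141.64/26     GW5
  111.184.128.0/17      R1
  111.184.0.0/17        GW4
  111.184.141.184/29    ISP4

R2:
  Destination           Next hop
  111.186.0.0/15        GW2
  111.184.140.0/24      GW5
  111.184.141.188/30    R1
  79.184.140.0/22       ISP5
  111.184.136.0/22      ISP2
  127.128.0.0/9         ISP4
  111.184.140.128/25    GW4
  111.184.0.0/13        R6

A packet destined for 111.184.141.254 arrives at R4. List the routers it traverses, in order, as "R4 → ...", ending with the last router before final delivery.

At R4: longest match for 111.184.141.254 is 111.184.128.0/17 -> R1
At R1: longest match for 111.184.141.254 is 108.0.0.0/6 -> R2
At R2: longest match for 111.184.141.254 is 111.184.0.0/13 -> R6
At R6: longest match for 111.184.141.254 is 111.184.128.0/17 -> LAN

R4 → R1 → R2 → R6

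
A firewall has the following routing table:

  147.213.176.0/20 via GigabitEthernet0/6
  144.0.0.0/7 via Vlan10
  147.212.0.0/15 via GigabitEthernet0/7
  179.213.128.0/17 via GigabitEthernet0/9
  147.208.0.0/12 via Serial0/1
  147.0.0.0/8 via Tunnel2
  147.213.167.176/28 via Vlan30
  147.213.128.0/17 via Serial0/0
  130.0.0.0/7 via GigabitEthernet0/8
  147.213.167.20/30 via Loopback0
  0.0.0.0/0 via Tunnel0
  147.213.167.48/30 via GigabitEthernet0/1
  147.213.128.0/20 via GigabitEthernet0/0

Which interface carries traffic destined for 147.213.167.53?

Routes whose prefix contains 147.213.167.53:
  0.0.0.0/0 (default, matches everything) -> Tunnel0
  147.0.0.0/8 (147.0.0.0 - 147.255.255.255) -> Tunnel2
  147.208.0.0/12 (147.208.0.0 - 147.223.255.255) -> Serial0/1
  147.212.0.0/15 (147.212.0.0 - 147.213.255.255) -> GigabitEthernet0/7
  147.213.128.0/17 (147.213.128.0 - 147.213.255.255) -> Serial0/0
More-specific entries that do NOT match:
  147.213.167.20/30 (147.213.167.20 - 147.213.167.23) does not contain 147.213.167.53
  147.213.167.48/30 (147.213.167.48 - 147.213.167.51) does not contain 147.213.167.53
  147.213.167.176/28 (147.213.167.176 - 147.213.167.191) does not contain 147.213.167.53
  147.213.176.0/20 (147.213.176.0 - 147.213.191.255) does not contain 147.213.167.53
  147.213.128.0/20 (147.213.128.0 - 147.213.143.255) does not contain 147.213.167.53
Longest matching prefix is /17 -> interface Serial0/0.

Serial0/0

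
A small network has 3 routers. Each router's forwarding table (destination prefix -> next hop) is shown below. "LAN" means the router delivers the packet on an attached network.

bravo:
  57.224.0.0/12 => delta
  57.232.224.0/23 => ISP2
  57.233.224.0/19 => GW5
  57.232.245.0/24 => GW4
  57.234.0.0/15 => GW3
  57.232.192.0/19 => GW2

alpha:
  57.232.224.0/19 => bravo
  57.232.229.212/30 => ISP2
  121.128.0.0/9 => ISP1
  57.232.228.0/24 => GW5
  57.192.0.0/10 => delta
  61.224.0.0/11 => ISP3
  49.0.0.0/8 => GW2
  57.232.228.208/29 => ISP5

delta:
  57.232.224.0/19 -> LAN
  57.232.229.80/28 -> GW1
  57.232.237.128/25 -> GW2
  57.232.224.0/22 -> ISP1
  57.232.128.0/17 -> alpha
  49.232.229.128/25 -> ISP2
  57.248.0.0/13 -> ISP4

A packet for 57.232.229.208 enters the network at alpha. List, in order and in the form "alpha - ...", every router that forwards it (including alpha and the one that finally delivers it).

At alpha: longest match for 57.232.229.208 is 57.232.224.0/19 -> bravo
At bravo: longest match for 57.232.229.208 is 57.224.0.0/12 -> delta
At delta: longest match for 57.232.229.208 is 57.232.224.0/19 -> LAN

alpha - bravo - delta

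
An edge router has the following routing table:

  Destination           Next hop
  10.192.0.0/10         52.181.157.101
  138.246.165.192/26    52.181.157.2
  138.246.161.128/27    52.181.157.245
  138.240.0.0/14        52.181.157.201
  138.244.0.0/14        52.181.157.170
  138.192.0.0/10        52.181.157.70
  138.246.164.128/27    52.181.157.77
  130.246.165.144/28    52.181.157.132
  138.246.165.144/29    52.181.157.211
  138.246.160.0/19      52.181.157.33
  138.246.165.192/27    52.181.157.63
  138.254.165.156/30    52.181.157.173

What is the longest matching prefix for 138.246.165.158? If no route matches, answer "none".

138.246.160.0/19

Entries matching 138.246.165.158:
  138.192.0.0/10 (138.192.0.0 - 138.255.255.255)
  138.244.0.0/14 (138.244.0.0 - 138.247.255.255)
  138.246.160.0/19 (138.246.160.0 - 138.246.191.255)
Most specific is 138.246.160.0/19.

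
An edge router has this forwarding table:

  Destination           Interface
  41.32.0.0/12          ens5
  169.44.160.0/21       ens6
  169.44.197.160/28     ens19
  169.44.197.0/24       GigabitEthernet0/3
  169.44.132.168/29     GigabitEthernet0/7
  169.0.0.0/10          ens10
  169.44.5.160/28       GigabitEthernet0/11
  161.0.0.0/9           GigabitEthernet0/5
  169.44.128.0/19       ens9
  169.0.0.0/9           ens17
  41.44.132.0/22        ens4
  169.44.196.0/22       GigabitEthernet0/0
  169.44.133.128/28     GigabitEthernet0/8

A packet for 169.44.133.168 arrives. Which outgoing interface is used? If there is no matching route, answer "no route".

ens9

Routes whose prefix contains 169.44.133.168:
  169.0.0.0/9 (169.0.0.0 - 169.127.255.255) -> ens17
  169.0.0.0/10 (169.0.0.0 - 169.63.255.255) -> ens10
  169.44.128.0/19 (169.44.128.0 - 169.44.159.255) -> ens9
More-specific entries that do NOT match:
  169.44.132.168/29 (169.44.132.168 - 169.44.132.175) does not contain 169.44.133.168
  169.44.197.160/28 (169.44.197.160 - 169.44.197.175) does not contain 169.44.133.168
  169.44.5.160/28 (169.44.5.160 - 169.44.5.175) does not contain 169.44.133.168
  169.44.133.128/28 (169.44.133.128 - 169.44.133.143) does not contain 169.44.133.168
  169.44.197.0/24 (169.44.197.0 - 169.44.197.255) does not contain 169.44.133.168
  41.44.132.0/22 (41.44.132.0 - 41.44.135.255) does not contain 169.44.133.168
  169.44.196.0/22 (169.44.196.0 - 169.44.199.255) does not contain 169.44.133.168
  169.44.160.0/21 (169.44.160.0 - 169.44.167.255) does not contain 169.44.133.168
Longest matching prefix is /19 -> interface ens9.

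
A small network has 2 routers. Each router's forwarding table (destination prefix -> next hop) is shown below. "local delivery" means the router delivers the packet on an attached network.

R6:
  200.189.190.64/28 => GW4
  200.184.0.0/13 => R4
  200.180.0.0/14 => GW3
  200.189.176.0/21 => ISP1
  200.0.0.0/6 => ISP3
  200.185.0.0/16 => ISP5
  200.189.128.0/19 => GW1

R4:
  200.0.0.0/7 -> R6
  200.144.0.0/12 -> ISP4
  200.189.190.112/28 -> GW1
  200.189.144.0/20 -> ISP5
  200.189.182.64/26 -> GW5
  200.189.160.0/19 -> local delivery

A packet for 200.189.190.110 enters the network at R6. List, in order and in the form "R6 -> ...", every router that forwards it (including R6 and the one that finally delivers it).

R6 -> R4

At R6: longest match for 200.189.190.110 is 200.184.0.0/13 -> R4
At R4: longest match for 200.189.190.110 is 200.189.160.0/19 -> local delivery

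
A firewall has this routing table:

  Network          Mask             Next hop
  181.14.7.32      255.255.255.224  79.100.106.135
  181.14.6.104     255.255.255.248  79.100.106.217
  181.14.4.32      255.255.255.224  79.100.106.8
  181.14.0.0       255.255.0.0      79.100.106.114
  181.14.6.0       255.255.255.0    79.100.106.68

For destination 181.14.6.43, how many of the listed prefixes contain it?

2

Prefixes containing 181.14.6.43:
  181.14.0.0/16 (181.14.0.0 - 181.14.255.255)
  181.14.6.0/24 (181.14.6.0 - 181.14.6.255)
Total matching entries: 2.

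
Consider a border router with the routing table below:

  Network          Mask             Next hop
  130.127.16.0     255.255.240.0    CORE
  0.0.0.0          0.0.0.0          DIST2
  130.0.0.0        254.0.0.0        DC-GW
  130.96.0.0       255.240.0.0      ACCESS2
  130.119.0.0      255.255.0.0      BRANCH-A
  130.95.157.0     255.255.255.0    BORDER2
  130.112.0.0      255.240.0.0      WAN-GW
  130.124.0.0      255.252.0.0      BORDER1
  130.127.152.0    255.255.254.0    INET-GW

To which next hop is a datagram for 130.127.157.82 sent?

BORDER1

Routes whose prefix contains 130.127.157.82:
  0.0.0.0/0 (default, matches everything) -> DIST2
  130.0.0.0/7 (130.0.0.0 - 131.255.255.255) -> DC-GW
  130.112.0.0/12 (130.112.0.0 - 130.127.255.255) -> WAN-GW
  130.124.0.0/14 (130.124.0.0 - 130.127.255.255) -> BORDER1
More-specific entries that do NOT match:
  130.95.157.0/24 (130.95.157.0 - 130.95.157.255) does not contain 130.127.157.82
  130.127.152.0/23 (130.127.152.0 - 130.127.153.255) does not contain 130.127.157.82
  130.127.16.0/20 (130.127.16.0 - 130.127.31.255) does not contain 130.127.157.82
  130.119.0.0/16 (130.119.0.0 - 130.119.255.255) does not contain 130.127.157.82
Longest matching prefix is /14 -> next hop BORDER1.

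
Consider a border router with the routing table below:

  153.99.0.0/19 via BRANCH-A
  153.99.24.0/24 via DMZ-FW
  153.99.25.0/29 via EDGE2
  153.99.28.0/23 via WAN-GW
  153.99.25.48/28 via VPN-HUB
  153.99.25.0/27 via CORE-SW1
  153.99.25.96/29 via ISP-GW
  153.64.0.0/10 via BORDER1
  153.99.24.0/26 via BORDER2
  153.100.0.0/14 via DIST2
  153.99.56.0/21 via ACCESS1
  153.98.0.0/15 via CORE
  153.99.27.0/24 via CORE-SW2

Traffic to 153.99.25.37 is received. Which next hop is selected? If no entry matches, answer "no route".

Routes whose prefix contains 153.99.25.37:
  153.64.0.0/10 (153.64.0.0 - 153.127.255.255) -> BORDER1
  153.98.0.0/15 (153.98.0.0 - 153.99.255.255) -> CORE
  153.99.0.0/19 (153.99.0.0 - 153.99.31.255) -> BRANCH-A
More-specific entries that do NOT match:
  153.99.25.0/29 (153.99.25.0 - 153.99.25.7) does not contain 153.99.25.37
  153.99.25.96/29 (153.99.25.96 - 153.99.25.103) does not contain 153.99.25.37
  153.99.25.48/28 (153.99.25.48 - 153.99.25.63) does not contain 153.99.25.37
  153.99.25.0/27 (153.99.25.0 - 153.99.25.31) does not contain 153.99.25.37
  153.99.24.0/26 (153.99.24.0 - 153.99.24.63) does not contain 153.99.25.37
  153.99.24.0/24 (153.99.24.0 - 153.99.24.255) does not contain 153.99.25.37
  153.99.27.0/24 (153.99.27.0 - 153.99.27.255) does not contain 153.99.25.37
  153.99.28.0/23 (153.99.28.0 - 153.99.29.255) does not contain 153.99.25.37
  153.99.56.0/21 (153.99.56.0 - 153.99.63.255) does not contain 153.99.25.37
Longest matching prefix is /19 -> next hop BRANCH-A.

BRANCH-A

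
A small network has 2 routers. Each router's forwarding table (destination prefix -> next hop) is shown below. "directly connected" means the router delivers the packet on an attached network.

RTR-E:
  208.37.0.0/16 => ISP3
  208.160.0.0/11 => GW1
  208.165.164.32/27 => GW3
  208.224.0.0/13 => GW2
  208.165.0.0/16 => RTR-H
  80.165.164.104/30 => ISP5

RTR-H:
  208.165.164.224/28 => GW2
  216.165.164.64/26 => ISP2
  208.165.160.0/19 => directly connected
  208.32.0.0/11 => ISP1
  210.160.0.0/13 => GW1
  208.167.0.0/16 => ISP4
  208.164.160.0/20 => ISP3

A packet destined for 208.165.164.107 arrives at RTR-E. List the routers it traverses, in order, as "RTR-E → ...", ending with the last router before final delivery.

At RTR-E: longest match for 208.165.164.107 is 208.165.0.0/16 -> RTR-H
At RTR-H: longest match for 208.165.164.107 is 208.165.160.0/19 -> directly connected

RTR-E → RTR-H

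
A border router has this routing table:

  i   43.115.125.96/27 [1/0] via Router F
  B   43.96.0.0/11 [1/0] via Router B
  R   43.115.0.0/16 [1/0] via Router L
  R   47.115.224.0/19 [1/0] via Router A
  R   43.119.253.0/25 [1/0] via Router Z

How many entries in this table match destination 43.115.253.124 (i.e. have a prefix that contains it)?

Prefixes containing 43.115.253.124:
  43.96.0.0/11 (43.96.0.0 - 43.127.255.255)
  43.115.0.0/16 (43.115.0.0 - 43.115.255.255)
Total matching entries: 2.

2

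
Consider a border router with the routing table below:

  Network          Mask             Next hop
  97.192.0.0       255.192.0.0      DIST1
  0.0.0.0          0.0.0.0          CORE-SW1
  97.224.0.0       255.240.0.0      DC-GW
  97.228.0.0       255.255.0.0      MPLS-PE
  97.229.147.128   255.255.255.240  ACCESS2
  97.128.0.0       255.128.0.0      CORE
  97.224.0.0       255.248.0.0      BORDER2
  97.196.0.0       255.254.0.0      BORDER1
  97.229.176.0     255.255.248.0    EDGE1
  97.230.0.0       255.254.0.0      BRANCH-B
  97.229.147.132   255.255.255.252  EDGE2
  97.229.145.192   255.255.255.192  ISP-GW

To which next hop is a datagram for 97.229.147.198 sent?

BORDER2

Routes whose prefix contains 97.229.147.198:
  0.0.0.0/0 (default, matches everything) -> CORE-SW1
  97.128.0.0/9 (97.128.0.0 - 97.255.255.255) -> CORE
  97.192.0.0/10 (97.192.0.0 - 97.255.255.255) -> DIST1
  97.224.0.0/12 (97.224.0.0 - 97.239.255.255) -> DC-GW
  97.224.0.0/13 (97.224.0.0 - 97.231.255.255) -> BORDER2
More-specific entries that do NOT match:
  97.229.147.132/30 (97.229.147.132 - 97.229.147.135) does not contain 97.229.147.198
  97.229.147.128/28 (97.229.147.128 - 97.229.147.143) does not contain 97.229.147.198
  97.229.145.192/26 (97.229.145.192 - 97.229.145.255) does not contain 97.229.147.198
  97.229.176.0/21 (97.229.176.0 - 97.229.183.255) does not contain 97.229.147.198
  97.228.0.0/16 (97.228.0.0 - 97.228.255.255) does not contain 97.229.147.198
  97.196.0.0/15 (97.196.0.0 - 97.197.255.255) does not contain 97.229.147.198
  97.230.0.0/15 (97.230.0.0 - 97.231.255.255) does not contain 97.229.147.198
Longest matching prefix is /13 -> next hop BORDER2.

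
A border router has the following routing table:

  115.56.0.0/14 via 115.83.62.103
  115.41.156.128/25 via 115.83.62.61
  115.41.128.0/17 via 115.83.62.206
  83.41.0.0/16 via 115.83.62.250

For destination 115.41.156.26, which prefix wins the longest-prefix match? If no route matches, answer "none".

115.41.128.0/17

Entries matching 115.41.156.26:
  115.41.128.0/17 (115.41.128.0 - 115.41.255.255)
Most specific is 115.41.128.0/17.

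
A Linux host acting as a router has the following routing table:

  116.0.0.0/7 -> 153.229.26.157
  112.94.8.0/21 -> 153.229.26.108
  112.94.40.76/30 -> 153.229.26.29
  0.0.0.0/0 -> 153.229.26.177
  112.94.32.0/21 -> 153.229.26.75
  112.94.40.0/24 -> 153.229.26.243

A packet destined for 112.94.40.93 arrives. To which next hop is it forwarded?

Routes whose prefix contains 112.94.40.93:
  0.0.0.0/0 (default, matches everything) -> 153.229.26.177
  112.94.40.0/24 (112.94.40.0 - 112.94.40.255) -> 153.229.26.243
More-specific entries that do NOT match:
  112.94.40.76/30 (112.94.40.76 - 112.94.40.79) does not contain 112.94.40.93
Longest matching prefix is /24 -> next hop 153.229.26.243.

153.229.26.243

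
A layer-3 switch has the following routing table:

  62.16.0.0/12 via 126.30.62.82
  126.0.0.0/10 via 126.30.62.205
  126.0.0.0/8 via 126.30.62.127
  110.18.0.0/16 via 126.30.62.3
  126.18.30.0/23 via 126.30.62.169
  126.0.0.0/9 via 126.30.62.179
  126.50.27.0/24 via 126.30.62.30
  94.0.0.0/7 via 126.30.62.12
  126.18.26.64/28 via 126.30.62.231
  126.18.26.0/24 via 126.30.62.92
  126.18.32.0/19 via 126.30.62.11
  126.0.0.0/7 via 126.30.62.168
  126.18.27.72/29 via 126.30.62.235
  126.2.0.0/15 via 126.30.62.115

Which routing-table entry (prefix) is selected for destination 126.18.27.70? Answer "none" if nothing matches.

Entries matching 126.18.27.70:
  126.0.0.0/7 (126.0.0.0 - 127.255.255.255)
  126.0.0.0/8 (126.0.0.0 - 126.255.255.255)
  126.0.0.0/9 (126.0.0.0 - 126.127.255.255)
  126.0.0.0/10 (126.0.0.0 - 126.63.255.255)
Most specific is 126.0.0.0/10.

126.0.0.0/10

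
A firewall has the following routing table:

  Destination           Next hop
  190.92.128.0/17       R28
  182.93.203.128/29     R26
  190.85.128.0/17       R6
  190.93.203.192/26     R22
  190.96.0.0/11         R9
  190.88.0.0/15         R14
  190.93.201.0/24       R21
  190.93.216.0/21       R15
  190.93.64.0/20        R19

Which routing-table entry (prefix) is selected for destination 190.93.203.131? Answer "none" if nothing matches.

none

190.93.203.131 is outside every listed prefix and there is no default route.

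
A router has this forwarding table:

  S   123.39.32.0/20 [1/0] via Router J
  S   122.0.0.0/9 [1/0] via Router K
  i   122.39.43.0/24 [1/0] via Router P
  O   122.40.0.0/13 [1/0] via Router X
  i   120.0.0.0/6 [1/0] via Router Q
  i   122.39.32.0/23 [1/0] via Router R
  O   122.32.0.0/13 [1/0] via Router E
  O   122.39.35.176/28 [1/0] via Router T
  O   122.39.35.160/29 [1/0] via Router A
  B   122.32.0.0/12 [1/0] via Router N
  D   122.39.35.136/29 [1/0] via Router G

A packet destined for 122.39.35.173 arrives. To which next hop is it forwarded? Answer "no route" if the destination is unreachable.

Router E

Routes whose prefix contains 122.39.35.173:
  120.0.0.0/6 (120.0.0.0 - 123.255.255.255) -> Router Q
  122.0.0.0/9 (122.0.0.0 - 122.127.255.255) -> Router K
  122.32.0.0/12 (122.32.0.0 - 122.47.255.255) -> Router N
  122.32.0.0/13 (122.32.0.0 - 122.39.255.255) -> Router E
More-specific entries that do NOT match:
  122.39.35.160/29 (122.39.35.160 - 122.39.35.167) does not contain 122.39.35.173
  122.39.35.136/29 (122.39.35.136 - 122.39.35.143) does not contain 122.39.35.173
  122.39.35.176/28 (122.39.35.176 - 122.39.35.191) does not contain 122.39.35.173
  122.39.43.0/24 (122.39.43.0 - 122.39.43.255) does not contain 122.39.35.173
  122.39.32.0/23 (122.39.32.0 - 122.39.33.255) does not contain 122.39.35.173
  123.39.32.0/20 (123.39.32.0 - 123.39.47.255) does not contain 122.39.35.173
Longest matching prefix is /13 -> next hop Router E.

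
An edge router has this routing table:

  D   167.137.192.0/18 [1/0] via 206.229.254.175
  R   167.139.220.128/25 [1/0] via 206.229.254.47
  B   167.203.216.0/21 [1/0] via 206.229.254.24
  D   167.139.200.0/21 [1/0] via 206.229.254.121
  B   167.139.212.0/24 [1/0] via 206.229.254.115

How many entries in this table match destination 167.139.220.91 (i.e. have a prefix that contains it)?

No listed prefix contains 167.139.220.91.
Total matching entries: 0.

0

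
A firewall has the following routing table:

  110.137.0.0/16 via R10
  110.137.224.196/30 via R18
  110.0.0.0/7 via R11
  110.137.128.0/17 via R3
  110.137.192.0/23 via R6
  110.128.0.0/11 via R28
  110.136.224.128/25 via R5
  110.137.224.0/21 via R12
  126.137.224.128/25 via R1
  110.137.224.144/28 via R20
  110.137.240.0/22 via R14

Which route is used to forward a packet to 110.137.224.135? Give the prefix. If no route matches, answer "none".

Entries matching 110.137.224.135:
  110.0.0.0/7 (110.0.0.0 - 111.255.255.255)
  110.128.0.0/11 (110.128.0.0 - 110.159.255.255)
  110.137.0.0/16 (110.137.0.0 - 110.137.255.255)
  110.137.128.0/17 (110.137.128.0 - 110.137.255.255)
  110.137.224.0/21 (110.137.224.0 - 110.137.231.255)
Most specific is 110.137.224.0/21.

110.137.224.0/21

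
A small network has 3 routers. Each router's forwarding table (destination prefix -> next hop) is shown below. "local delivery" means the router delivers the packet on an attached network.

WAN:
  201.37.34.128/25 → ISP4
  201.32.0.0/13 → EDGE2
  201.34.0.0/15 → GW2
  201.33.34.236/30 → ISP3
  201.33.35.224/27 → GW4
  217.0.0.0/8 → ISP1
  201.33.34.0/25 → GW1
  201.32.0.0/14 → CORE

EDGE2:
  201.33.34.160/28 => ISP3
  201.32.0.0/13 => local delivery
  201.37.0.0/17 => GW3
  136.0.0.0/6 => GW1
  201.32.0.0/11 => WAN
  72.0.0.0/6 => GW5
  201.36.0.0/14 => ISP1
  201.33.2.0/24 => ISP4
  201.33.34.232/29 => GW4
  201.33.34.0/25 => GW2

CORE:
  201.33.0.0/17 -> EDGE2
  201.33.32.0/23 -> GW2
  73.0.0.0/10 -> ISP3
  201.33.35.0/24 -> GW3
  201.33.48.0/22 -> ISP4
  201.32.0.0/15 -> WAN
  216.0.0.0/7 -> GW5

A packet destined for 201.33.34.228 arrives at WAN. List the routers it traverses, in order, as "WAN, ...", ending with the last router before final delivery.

WAN, CORE, EDGE2

At WAN: longest match for 201.33.34.228 is 201.32.0.0/14 -> CORE
At CORE: longest match for 201.33.34.228 is 201.33.0.0/17 -> EDGE2
At EDGE2: longest match for 201.33.34.228 is 201.32.0.0/13 -> local delivery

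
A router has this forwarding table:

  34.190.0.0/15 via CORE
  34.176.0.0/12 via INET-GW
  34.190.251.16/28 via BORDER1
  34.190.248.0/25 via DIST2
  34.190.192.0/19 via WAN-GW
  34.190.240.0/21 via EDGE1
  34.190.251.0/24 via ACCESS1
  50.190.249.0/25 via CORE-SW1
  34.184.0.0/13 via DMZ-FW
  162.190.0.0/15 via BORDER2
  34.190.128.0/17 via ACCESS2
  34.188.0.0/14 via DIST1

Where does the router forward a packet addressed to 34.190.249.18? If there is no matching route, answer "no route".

ACCESS2

Routes whose prefix contains 34.190.249.18:
  34.176.0.0/12 (34.176.0.0 - 34.191.255.255) -> INET-GW
  34.184.0.0/13 (34.184.0.0 - 34.191.255.255) -> DMZ-FW
  34.188.0.0/14 (34.188.0.0 - 34.191.255.255) -> DIST1
  34.190.0.0/15 (34.190.0.0 - 34.191.255.255) -> CORE
  34.190.128.0/17 (34.190.128.0 - 34.190.255.255) -> ACCESS2
More-specific entries that do NOT match:
  34.190.251.16/28 (34.190.251.16 - 34.190.251.31) does not contain 34.190.249.18
  34.190.248.0/25 (34.190.248.0 - 34.190.248.127) does not contain 34.190.249.18
  50.190.249.0/25 (50.190.249.0 - 50.190.249.127) does not contain 34.190.249.18
  34.190.251.0/24 (34.190.251.0 - 34.190.251.255) does not contain 34.190.249.18
  34.190.240.0/21 (34.190.240.0 - 34.190.247.255) does not contain 34.190.249.18
  34.190.192.0/19 (34.190.192.0 - 34.190.223.255) does not contain 34.190.249.18
Longest matching prefix is /17 -> next hop ACCESS2.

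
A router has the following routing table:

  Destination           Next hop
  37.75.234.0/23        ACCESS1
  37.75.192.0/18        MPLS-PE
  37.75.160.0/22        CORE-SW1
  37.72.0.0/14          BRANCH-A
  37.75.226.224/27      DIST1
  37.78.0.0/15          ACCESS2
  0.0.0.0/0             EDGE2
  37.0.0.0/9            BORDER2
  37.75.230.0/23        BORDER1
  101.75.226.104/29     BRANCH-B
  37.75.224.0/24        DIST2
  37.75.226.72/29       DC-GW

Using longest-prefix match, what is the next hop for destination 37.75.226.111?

MPLS-PE

Routes whose prefix contains 37.75.226.111:
  0.0.0.0/0 (default, matches everything) -> EDGE2
  37.0.0.0/9 (37.0.0.0 - 37.127.255.255) -> BORDER2
  37.72.0.0/14 (37.72.0.0 - 37.75.255.255) -> BRANCH-A
  37.75.192.0/18 (37.75.192.0 - 37.75.255.255) -> MPLS-PE
More-specific entries that do NOT match:
  101.75.226.104/29 (101.75.226.104 - 101.75.226.111) does not contain 37.75.226.111
  37.75.226.72/29 (37.75.226.72 - 37.75.226.79) does not contain 37.75.226.111
  37.75.226.224/27 (37.75.226.224 - 37.75.226.255) does not contain 37.75.226.111
  37.75.224.0/24 (37.75.224.0 - 37.75.224.255) does not contain 37.75.226.111
  37.75.234.0/23 (37.75.234.0 - 37.75.235.255) does not contain 37.75.226.111
  37.75.230.0/23 (37.75.230.0 - 37.75.231.255) does not contain 37.75.226.111
  37.75.160.0/22 (37.75.160.0 - 37.75.163.255) does not contain 37.75.226.111
Longest matching prefix is /18 -> next hop MPLS-PE.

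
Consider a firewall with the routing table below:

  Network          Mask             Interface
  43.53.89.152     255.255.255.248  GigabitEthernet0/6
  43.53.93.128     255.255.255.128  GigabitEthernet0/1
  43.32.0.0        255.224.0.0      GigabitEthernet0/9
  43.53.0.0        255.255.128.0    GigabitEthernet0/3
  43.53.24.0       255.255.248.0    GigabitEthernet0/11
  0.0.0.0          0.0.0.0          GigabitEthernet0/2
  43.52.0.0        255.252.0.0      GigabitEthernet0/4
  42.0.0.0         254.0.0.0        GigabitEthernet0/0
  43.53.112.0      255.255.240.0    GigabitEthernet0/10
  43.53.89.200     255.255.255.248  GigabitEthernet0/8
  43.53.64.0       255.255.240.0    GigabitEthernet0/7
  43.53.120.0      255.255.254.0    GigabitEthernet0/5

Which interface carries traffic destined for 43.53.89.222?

Routes whose prefix contains 43.53.89.222:
  0.0.0.0/0 (default, matches everything) -> GigabitEthernet0/2
  42.0.0.0/7 (42.0.0.0 - 43.255.255.255) -> GigabitEthernet0/0
  43.32.0.0/11 (43.32.0.0 - 43.63.255.255) -> GigabitEthernet0/9
  43.52.0.0/14 (43.52.0.0 - 43.55.255.255) -> GigabitEthernet0/4
  43.53.0.0/17 (43.53.0.0 - 43.53.127.255) -> GigabitEthernet0/3
More-specific entries that do NOT match:
  43.53.89.152/29 (43.53.89.152 - 43.53.89.159) does not contain 43.53.89.222
  43.53.89.200/29 (43.53.89.200 - 43.53.89.207) does not contain 43.53.89.222
  43.53.93.128/25 (43.53.93.128 - 43.53.93.255) does not contain 43.53.89.222
  43.53.120.0/23 (43.53.120.0 - 43.53.121.255) does not contain 43.53.89.222
  43.53.24.0/21 (43.53.24.0 - 43.53.31.255) does not contain 43.53.89.222
  43.53.112.0/20 (43.53.112.0 - 43.53.127.255) does not contain 43.53.89.222
  43.53.64.0/20 (43.53.64.0 - 43.53.79.255) does not contain 43.53.89.222
Longest matching prefix is /17 -> interface GigabitEthernet0/3.

GigabitEthernet0/3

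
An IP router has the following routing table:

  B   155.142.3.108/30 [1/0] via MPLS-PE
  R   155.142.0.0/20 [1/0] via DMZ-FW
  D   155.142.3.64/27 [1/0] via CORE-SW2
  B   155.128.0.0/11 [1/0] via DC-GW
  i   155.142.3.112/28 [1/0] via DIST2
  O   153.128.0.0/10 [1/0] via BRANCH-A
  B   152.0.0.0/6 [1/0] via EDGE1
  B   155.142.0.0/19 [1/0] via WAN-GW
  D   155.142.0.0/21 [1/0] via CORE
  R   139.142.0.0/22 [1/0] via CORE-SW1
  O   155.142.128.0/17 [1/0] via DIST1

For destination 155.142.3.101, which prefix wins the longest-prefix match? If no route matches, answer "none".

Entries matching 155.142.3.101:
  152.0.0.0/6 (152.0.0.0 - 155.255.255.255)
  155.128.0.0/11 (155.128.0.0 - 155.159.255.255)
  155.142.0.0/19 (155.142.0.0 - 155.142.31.255)
  155.142.0.0/20 (155.142.0.0 - 155.142.15.255)
  155.142.0.0/21 (155.142.0.0 - 155.142.7.255)
Most specific is 155.142.0.0/21.

155.142.0.0/21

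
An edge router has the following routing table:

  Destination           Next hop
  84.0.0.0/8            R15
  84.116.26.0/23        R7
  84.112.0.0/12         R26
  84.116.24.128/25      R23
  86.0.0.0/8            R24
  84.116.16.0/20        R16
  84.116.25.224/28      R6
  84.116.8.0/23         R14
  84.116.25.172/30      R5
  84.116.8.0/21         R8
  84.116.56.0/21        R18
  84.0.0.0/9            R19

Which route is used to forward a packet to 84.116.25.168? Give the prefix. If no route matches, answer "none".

Entries matching 84.116.25.168:
  84.0.0.0/8 (84.0.0.0 - 84.255.255.255)
  84.0.0.0/9 (84.0.0.0 - 84.127.255.255)
  84.112.0.0/12 (84.112.0.0 - 84.127.255.255)
  84.116.16.0/20 (84.116.16.0 - 84.116.31.255)
Most specific is 84.116.16.0/20.

84.116.16.0/20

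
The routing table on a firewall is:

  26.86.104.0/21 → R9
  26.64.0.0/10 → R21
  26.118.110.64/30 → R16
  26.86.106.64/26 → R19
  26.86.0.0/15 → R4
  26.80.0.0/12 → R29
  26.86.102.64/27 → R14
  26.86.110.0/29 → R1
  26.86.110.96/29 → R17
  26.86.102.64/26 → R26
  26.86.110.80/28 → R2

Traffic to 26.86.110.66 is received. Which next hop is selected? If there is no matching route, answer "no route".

R9

Routes whose prefix contains 26.86.110.66:
  26.64.0.0/10 (26.64.0.0 - 26.127.255.255) -> R21
  26.80.0.0/12 (26.80.0.0 - 26.95.255.255) -> R29
  26.86.0.0/15 (26.86.0.0 - 26.87.255.255) -> R4
  26.86.104.0/21 (26.86.104.0 - 26.86.111.255) -> R9
More-specific entries that do NOT match:
  26.118.110.64/30 (26.118.110.64 - 26.118.110.67) does not contain 26.86.110.66
  26.86.110.0/29 (26.86.110.0 - 26.86.110.7) does not contain 26.86.110.66
  26.86.110.96/29 (26.86.110.96 - 26.86.110.103) does not contain 26.86.110.66
  26.86.110.80/28 (26.86.110.80 - 26.86.110.95) does not contain 26.86.110.66
  26.86.102.64/27 (26.86.102.64 - 26.86.102.95) does not contain 26.86.110.66
  26.86.106.64/26 (26.86.106.64 - 26.86.106.127) does not contain 26.86.110.66
  26.86.102.64/26 (26.86.102.64 - 26.86.102.127) does not contain 26.86.110.66
Longest matching prefix is /21 -> next hop R9.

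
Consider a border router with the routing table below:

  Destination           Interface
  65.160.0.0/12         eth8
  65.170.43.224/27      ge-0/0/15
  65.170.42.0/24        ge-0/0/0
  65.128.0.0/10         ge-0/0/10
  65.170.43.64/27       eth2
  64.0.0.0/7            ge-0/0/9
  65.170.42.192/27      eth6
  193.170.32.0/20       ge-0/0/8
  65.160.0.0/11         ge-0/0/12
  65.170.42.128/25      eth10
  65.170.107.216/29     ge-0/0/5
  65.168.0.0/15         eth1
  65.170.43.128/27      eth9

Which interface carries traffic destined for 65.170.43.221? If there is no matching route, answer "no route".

Routes whose prefix contains 65.170.43.221:
  64.0.0.0/7 (64.0.0.0 - 65.255.255.255) -> ge-0/0/9
  65.128.0.0/10 (65.128.0.0 - 65.191.255.255) -> ge-0/0/10
  65.160.0.0/11 (65.160.0.0 - 65.191.255.255) -> ge-0/0/12
  65.160.0.0/12 (65.160.0.0 - 65.175.255.255) -> eth8
More-specific entries that do NOT match:
  65.170.107.216/29 (65.170.107.216 - 65.170.107.223) does not contain 65.170.43.221
  65.170.43.224/27 (65.170.43.224 - 65.170.43.255) does not contain 65.170.43.221
  65.170.43.64/27 (65.170.43.64 - 65.170.43.95) does not contain 65.170.43.221
  65.170.42.192/27 (65.170.42.192 - 65.170.42.223) does not contain 65.170.43.221
  65.170.43.128/27 (65.170.43.128 - 65.170.43.159) does not contain 65.170.43.221
  65.170.42.128/25 (65.170.42.128 - 65.170.42.255) does not contain 65.170.43.221
  65.170.42.0/24 (65.170.42.0 - 65.170.42.255) does not contain 65.170.43.221
  193.170.32.0/20 (193.170.32.0 - 193.170.47.255) does not contain 65.170.43.221
  65.168.0.0/15 (65.168.0.0 - 65.169.255.255) does not contain 65.170.43.221
Longest matching prefix is /12 -> interface eth8.

eth8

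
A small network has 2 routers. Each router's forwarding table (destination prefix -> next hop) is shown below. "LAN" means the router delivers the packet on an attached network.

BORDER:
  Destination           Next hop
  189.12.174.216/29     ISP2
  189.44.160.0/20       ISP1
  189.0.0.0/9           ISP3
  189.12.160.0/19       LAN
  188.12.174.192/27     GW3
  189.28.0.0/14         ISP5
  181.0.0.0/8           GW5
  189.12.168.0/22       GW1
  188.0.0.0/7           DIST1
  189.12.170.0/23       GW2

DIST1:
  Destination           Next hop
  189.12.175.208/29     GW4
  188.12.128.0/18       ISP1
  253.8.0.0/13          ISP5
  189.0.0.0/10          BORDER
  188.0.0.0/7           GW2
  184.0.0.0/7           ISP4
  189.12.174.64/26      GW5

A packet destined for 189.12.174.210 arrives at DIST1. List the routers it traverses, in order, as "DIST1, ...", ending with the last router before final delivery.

At DIST1: longest match for 189.12.174.210 is 189.0.0.0/10 -> BORDER
At BORDER: longest match for 189.12.174.210 is 189.12.160.0/19 -> LAN

DIST1, BORDER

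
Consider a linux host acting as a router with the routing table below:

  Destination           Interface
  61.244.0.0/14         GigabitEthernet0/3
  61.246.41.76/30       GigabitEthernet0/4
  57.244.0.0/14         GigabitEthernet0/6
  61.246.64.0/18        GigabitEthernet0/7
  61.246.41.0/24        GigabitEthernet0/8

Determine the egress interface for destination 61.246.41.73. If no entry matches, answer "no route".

Routes whose prefix contains 61.246.41.73:
  61.244.0.0/14 (61.244.0.0 - 61.247.255.255) -> GigabitEthernet0/3
  61.246.41.0/24 (61.246.41.0 - 61.246.41.255) -> GigabitEthernet0/8
More-specific entries that do NOT match:
  61.246.41.76/30 (61.246.41.76 - 61.246.41.79) does not contain 61.246.41.73
Longest matching prefix is /24 -> interface GigabitEthernet0/8.

GigabitEthernet0/8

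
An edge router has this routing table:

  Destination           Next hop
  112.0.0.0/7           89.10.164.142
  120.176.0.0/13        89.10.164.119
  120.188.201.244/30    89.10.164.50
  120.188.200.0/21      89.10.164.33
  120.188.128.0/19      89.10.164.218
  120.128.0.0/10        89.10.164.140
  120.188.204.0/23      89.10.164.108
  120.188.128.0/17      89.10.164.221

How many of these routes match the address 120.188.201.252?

3

Prefixes containing 120.188.201.252:
  120.128.0.0/10 (120.128.0.0 - 120.191.255.255)
  120.188.128.0/17 (120.188.128.0 - 120.188.255.255)
  120.188.200.0/21 (120.188.200.0 - 120.188.207.255)
Total matching entries: 3.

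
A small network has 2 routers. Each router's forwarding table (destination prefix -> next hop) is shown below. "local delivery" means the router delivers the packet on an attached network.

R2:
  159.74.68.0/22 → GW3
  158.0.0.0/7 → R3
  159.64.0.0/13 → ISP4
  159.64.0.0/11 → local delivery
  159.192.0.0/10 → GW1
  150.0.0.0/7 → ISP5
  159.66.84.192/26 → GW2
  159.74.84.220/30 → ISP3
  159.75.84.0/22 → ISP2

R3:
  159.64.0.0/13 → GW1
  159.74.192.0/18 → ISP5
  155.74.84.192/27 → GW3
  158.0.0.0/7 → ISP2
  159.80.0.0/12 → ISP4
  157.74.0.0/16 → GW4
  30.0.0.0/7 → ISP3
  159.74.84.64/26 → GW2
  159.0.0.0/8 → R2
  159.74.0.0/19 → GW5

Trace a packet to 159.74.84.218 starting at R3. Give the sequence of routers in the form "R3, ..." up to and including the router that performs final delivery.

At R3: longest match for 159.74.84.218 is 159.0.0.0/8 -> R2
At R2: longest match for 159.74.84.218 is 159.64.0.0/11 -> local delivery

R3, R2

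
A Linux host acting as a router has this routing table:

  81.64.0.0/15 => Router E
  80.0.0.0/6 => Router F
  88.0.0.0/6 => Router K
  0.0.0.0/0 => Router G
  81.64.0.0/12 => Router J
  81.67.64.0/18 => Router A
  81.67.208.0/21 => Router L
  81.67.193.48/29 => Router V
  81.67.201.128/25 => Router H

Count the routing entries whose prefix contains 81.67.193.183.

3

Prefixes containing 81.67.193.183:
  0.0.0.0/0 (default, matches everything)
  80.0.0.0/6 (80.0.0.0 - 83.255.255.255)
  81.64.0.0/12 (81.64.0.0 - 81.79.255.255)
Total matching entries: 3.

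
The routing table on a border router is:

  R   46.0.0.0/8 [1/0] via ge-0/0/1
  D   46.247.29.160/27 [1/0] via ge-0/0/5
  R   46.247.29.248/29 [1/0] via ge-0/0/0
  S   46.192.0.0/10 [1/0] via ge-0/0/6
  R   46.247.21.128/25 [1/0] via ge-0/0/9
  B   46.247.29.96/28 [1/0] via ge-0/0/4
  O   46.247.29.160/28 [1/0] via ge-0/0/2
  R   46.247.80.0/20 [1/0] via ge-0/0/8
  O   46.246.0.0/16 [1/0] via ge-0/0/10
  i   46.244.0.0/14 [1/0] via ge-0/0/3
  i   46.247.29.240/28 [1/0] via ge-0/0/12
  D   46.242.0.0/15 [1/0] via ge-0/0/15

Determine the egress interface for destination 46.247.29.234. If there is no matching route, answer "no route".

ge-0/0/3

Routes whose prefix contains 46.247.29.234:
  46.0.0.0/8 (46.0.0.0 - 46.255.255.255) -> ge-0/0/1
  46.192.0.0/10 (46.192.0.0 - 46.255.255.255) -> ge-0/0/6
  46.244.0.0/14 (46.244.0.0 - 46.247.255.255) -> ge-0/0/3
More-specific entries that do NOT match:
  46.247.29.248/29 (46.247.29.248 - 46.247.29.255) does not contain 46.247.29.234
  46.247.29.96/28 (46.247.29.96 - 46.247.29.111) does not contain 46.247.29.234
  46.247.29.160/28 (46.247.29.160 - 46.247.29.175) does not contain 46.247.29.234
  46.247.29.240/28 (46.247.29.240 - 46.247.29.255) does not contain 46.247.29.234
  46.247.29.160/27 (46.247.29.160 - 46.247.29.191) does not contain 46.247.29.234
  46.247.21.128/25 (46.247.21.128 - 46.247.21.255) does not contain 46.247.29.234
  46.247.80.0/20 (46.247.80.0 - 46.247.95.255) does not contain 46.247.29.234
  46.246.0.0/16 (46.246.0.0 - 46.246.255.255) does not contain 46.247.29.234
  46.242.0.0/15 (46.242.0.0 - 46.243.255.255) does not contain 46.247.29.234
Longest matching prefix is /14 -> interface ge-0/0/3.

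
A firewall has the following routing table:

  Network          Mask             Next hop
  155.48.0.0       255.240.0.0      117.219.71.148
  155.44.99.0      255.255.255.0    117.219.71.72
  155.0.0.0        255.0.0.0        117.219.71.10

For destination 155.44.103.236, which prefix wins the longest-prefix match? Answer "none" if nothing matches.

155.0.0.0/8

Entries matching 155.44.103.236:
  155.0.0.0/8 (155.0.0.0 - 155.255.255.255)
Most specific is 155.0.0.0/8.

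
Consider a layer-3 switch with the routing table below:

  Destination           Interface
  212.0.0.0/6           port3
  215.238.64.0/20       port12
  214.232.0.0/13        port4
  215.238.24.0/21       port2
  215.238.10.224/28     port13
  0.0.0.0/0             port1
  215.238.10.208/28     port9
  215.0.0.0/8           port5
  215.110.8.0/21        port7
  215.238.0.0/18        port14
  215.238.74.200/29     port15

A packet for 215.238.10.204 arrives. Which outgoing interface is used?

port14

Routes whose prefix contains 215.238.10.204:
  0.0.0.0/0 (default, matches everything) -> port1
  212.0.0.0/6 (212.0.0.0 - 215.255.255.255) -> port3
  215.0.0.0/8 (215.0.0.0 - 215.255.255.255) -> port5
  215.238.0.0/18 (215.238.0.0 - 215.238.63.255) -> port14
More-specific entries that do NOT match:
  215.238.74.200/29 (215.238.74.200 - 215.238.74.207) does not contain 215.238.10.204
  215.238.10.224/28 (215.238.10.224 - 215.238.10.239) does not contain 215.238.10.204
  215.238.10.208/28 (215.238.10.208 - 215.238.10.223) does not contain 215.238.10.204
  215.238.24.0/21 (215.238.24.0 - 215.238.31.255) does not contain 215.238.10.204
  215.110.8.0/21 (215.110.8.0 - 215.110.15.255) does not contain 215.238.10.204
  215.238.64.0/20 (215.238.64.0 - 215.238.79.255) does not contain 215.238.10.204
Longest matching prefix is /18 -> interface port14.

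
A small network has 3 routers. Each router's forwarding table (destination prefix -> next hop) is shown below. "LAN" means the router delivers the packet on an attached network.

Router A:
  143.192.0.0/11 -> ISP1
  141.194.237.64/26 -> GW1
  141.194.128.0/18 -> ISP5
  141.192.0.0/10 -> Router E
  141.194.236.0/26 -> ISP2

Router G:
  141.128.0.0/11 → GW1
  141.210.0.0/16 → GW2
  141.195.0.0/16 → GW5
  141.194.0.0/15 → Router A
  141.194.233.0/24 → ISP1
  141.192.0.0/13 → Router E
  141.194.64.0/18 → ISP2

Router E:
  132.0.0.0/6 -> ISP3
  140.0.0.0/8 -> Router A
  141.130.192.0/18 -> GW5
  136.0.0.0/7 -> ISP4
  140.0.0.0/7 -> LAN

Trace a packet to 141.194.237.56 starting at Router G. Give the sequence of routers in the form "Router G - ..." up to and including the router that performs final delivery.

At Router G: longest match for 141.194.237.56 is 141.194.0.0/15 -> Router A
At Router A: longest match for 141.194.237.56 is 141.192.0.0/10 -> Router E
At Router E: longest match for 141.194.237.56 is 140.0.0.0/7 -> LAN

Router G - Router A - Router E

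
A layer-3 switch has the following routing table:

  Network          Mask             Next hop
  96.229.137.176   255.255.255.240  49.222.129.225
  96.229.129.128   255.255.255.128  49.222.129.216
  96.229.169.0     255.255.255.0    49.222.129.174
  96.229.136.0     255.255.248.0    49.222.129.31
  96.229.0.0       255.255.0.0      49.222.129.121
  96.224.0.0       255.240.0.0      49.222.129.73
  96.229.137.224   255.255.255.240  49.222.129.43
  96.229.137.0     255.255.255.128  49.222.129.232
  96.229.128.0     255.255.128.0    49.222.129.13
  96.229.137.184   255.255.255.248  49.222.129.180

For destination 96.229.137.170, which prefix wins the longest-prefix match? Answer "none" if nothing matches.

Entries matching 96.229.137.170:
  96.224.0.0/12 (96.224.0.0 - 96.239.255.255)
  96.229.0.0/16 (96.229.0.0 - 96.229.255.255)
  96.229.128.0/17 (96.229.128.0 - 96.229.255.255)
  96.229.136.0/21 (96.229.136.0 - 96.229.143.255)
Most specific is 96.229.136.0/21.

96.229.136.0/21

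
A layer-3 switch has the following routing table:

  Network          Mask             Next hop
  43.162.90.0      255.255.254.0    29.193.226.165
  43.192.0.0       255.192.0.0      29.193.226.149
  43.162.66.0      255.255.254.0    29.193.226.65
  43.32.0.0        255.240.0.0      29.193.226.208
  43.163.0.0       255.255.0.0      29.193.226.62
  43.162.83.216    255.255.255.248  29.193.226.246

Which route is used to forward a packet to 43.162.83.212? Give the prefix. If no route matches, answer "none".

none

43.162.83.212 is outside every listed prefix and there is no default route.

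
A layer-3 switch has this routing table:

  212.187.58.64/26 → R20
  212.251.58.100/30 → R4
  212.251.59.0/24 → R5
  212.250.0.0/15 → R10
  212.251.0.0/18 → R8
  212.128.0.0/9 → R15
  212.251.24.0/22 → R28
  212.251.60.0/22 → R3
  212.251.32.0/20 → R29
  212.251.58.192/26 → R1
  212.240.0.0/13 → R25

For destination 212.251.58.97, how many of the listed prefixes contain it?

3

Prefixes containing 212.251.58.97:
  212.128.0.0/9 (212.128.0.0 - 212.255.255.255)
  212.250.0.0/15 (212.250.0.0 - 212.251.255.255)
  212.251.0.0/18 (212.251.0.0 - 212.251.63.255)
Total matching entries: 3.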